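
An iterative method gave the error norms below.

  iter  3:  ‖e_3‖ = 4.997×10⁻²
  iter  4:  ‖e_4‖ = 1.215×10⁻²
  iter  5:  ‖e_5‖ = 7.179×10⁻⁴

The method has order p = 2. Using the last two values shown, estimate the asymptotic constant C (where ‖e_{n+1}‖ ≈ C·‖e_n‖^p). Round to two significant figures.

C ≈ ‖e_5‖ / ‖e_4‖^2
  = 7.179×10⁻⁴ / (1.215×10⁻²)^2
  = 7.179×10⁻⁴ / 0.000147622 ≈ 4.8631

4.9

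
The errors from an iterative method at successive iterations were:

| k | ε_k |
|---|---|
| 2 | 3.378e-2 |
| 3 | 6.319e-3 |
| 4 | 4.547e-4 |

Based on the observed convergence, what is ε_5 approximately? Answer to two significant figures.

7.3e-6

First estimate the order: p ≈ ln(ε_4/ε_3) / ln(ε_3/ε_2) = ln(4.547e-4/6.319e-3)/ln(6.319e-3/3.378e-2) = ln(0.0719576)/ln(0.187063) ≈ 1.5699.
Then ε_5 ≈ ε_4·(ε_4/ε_3)^p = 4.547e-4·(0.0719576)^1.5699 = 4.547e-4·0.0160592 ≈ 7.302e-06.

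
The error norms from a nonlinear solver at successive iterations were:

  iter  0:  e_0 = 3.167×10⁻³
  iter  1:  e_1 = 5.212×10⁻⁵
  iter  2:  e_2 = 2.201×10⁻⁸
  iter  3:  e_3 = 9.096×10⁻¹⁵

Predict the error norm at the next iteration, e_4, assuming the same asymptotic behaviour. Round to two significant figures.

7.6e-27

First estimate the order: p ≈ ln(e_3/e_2) / ln(e_2/e_1) = ln(9.096×10⁻¹⁵/2.201×10⁻⁸)/ln(2.201×10⁻⁸/5.212×10⁻⁵) = ln(4.13267e-07)/ln(0.000422295) ≈ 1.8918.
Then e_4 ≈ e_3·(e_3/e_2)^p = 9.096×10⁻¹⁵·(4.13267e-07)^1.8918 = 9.096×10⁻¹⁵·8.37887e-13 ≈ 7.621e-27.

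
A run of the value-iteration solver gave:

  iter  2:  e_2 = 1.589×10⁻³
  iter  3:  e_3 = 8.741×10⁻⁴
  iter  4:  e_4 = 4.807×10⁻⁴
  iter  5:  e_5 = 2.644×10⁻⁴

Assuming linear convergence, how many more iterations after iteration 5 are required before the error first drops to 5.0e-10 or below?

Rate ρ ≈ e_5/e_4 = 2.644×10⁻⁴/4.807×10⁻⁴ = 0.5500.
After j more steps, e_{5+j} ≈ 2.644×10⁻⁴·ρ^j; need ρ^j ≤ 5.0e-10/2.644×10⁻⁴ = 1.89107e-06.
j ≥ ln(1.89107e-06)/ln(0.5500) = -13.1784/-0.59784 = 22.043.
So 23 more iterations are needed.

23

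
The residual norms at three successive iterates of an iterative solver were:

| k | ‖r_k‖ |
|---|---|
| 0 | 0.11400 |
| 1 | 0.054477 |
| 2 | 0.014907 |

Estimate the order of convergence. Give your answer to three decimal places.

p ≈ ln(‖r_2‖/‖r_1‖) / ln(‖r_1‖/‖r_0‖)
  = ln(0.014907/0.054477) / ln(0.054477/0.11400)
  = ln(0.273638) / ln(0.477868)
  = -1.295949 / -0.738421 ≈ 1.755027

1.755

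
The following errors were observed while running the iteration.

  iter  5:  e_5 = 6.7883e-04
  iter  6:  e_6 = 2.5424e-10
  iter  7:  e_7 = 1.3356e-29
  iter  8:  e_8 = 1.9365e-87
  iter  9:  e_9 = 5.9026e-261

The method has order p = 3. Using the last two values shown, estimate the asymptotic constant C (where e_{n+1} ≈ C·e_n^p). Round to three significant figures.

0.813

C ≈ e_9 / e_8^3
  = 5.9026e-261 / (1.9365e-87)^3
  = 5.9026e-261 / 7.26194e-261 ≈ 0.81281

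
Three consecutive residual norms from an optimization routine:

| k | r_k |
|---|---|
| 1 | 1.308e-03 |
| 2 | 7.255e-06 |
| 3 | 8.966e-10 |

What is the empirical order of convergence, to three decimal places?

1.732

p ≈ ln(r_3/r_2) / ln(r_2/r_1)
  = ln(8.966e-10/7.255e-06) / ln(7.255e-06/1.308e-03)
  = ln(0.000123584) / ln(0.00554664)
  = -8.998589 / -5.194563 ≈ 1.732309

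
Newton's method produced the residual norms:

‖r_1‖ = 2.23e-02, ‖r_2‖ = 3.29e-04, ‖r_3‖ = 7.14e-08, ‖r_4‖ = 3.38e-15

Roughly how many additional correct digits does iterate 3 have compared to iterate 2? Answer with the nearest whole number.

Digits gained ≈ log₁₀(‖r_2‖/‖r_3‖) = log₁₀(3.29e-04/7.14e-08) = log₁₀(4607.84) ≈ 3.663.

4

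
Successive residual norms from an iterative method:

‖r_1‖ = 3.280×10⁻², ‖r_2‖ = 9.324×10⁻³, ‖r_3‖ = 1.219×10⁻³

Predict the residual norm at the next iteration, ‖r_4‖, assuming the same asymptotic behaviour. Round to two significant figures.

First estimate the order: p ≈ ln(‖r_3‖/‖r_2‖) / ln(‖r_2‖/‖r_1‖) = ln(1.219×10⁻³/9.324×10⁻³)/ln(9.324×10⁻³/3.280×10⁻²) = ln(0.130738)/ln(0.284268) ≈ 1.6175.
Then ‖r_4‖ ≈ ‖r_3‖·(‖r_3‖/‖r_2‖)^p = 1.219×10⁻³·(0.130738)^1.6175 = 1.219×10⁻³·0.0372203 ≈ 4.537e-05.

4.5e-5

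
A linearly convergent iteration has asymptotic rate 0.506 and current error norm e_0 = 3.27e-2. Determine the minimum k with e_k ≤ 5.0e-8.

20

After k steps, e_k ≈ 3.27e-2·0.506^k.
Need 0.506^k ≤ 5.0e-8/3.27e-2 = 1.52905e-06.
k ≥ ln(1.52905e-06)/ln(0.506) = -13.3909/-0.68122 = 19.657.
Smallest integer k = 20.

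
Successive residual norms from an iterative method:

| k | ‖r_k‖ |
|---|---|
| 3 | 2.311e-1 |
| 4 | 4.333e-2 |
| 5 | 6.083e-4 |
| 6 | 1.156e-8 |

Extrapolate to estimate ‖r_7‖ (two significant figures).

First estimate the order: p ≈ ln(‖r_6‖/‖r_5‖) / ln(‖r_5‖/‖r_4‖) = ln(1.156e-8/6.083e-4)/ln(6.083e-4/4.333e-2) = ln(1.90038e-05)/ln(0.0140388) ≈ 2.5483.
Then ‖r_7‖ ≈ ‖r_6‖·(‖r_6‖/‖r_5‖)^p = 1.156e-8·(1.90038e-05)^2.5483 = 1.156e-8·9.31256e-13 ≈ 1.077e-20.

1.1e-20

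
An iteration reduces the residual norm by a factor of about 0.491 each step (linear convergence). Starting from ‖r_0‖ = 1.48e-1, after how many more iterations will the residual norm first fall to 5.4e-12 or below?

After k steps, ‖r_k‖ ≈ 1.48e-1·0.491^k.
Need 0.491^k ≤ 5.4e-12/1.48e-1 = 3.64865e-11.
k ≥ ln(3.64865e-11)/ln(0.491) = -24.0341/-0.71131 = 33.789.
Smallest integer k = 34.

34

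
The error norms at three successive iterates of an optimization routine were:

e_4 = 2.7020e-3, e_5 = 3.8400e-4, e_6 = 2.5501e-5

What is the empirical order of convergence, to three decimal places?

1.390

p ≈ ln(e_6/e_5) / ln(e_5/e_4)
  = ln(2.5501e-5/3.8400e-4) / ln(3.8400e-4/2.7020e-3)
  = ln(0.0664089) / ln(0.142117)
  = -2.711924 / -1.951105 ≈ 1.389943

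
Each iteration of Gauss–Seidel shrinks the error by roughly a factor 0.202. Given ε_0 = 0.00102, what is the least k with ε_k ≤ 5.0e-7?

After k steps, ε_k ≈ 0.00102·0.202^k.
Need 0.202^k ≤ 5.0e-7/0.00102 = 0.000490196.
k ≥ ln(0.000490196)/ln(0.202) = -7.6207/-1.59949 = 4.764.
Smallest integer k = 5.

5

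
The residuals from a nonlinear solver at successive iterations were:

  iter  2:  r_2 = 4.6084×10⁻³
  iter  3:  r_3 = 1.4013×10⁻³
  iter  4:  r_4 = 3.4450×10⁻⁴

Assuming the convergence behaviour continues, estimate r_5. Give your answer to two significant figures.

First estimate the order: p ≈ ln(r_4/r_3) / ln(r_3/r_2) = ln(3.4450×10⁻⁴/1.4013×10⁻³)/ln(1.4013×10⁻³/4.6084×10⁻³) = ln(0.245843)/ln(0.304075) ≈ 1.1786.
Then r_5 ≈ r_4·(r_4/r_3)^p = 3.4450×10⁻⁴·(0.245843)^1.1786 = 3.4450×10⁻⁴·0.19135 ≈ 6.592e-05.

6.6e-5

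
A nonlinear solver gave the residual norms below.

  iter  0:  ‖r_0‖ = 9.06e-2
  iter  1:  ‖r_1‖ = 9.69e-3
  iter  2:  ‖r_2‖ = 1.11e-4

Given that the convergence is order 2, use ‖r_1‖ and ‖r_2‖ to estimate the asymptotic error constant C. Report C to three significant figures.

1.18

C ≈ ‖r_2‖ / ‖r_1‖^2
  = 1.11e-4 / (9.69e-3)^2
  = 1.11e-4 / 9.38961e-05 ≈ 1.1822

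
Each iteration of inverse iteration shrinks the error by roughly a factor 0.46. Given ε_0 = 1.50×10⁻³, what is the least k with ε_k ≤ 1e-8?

16

After k steps, ε_k ≈ 1.50×10⁻³·0.46^k.
Need 0.46^k ≤ 1e-8/1.50×10⁻³ = 6.66667e-06.
k ≥ ln(6.66667e-06)/ln(0.46) = -11.9184/-0.77653 = 15.348.
Smallest integer k = 16.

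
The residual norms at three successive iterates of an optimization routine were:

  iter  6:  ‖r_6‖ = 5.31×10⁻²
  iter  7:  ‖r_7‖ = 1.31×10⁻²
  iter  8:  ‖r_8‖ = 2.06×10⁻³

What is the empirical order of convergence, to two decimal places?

1.32

p ≈ ln(‖r_8‖/‖r_7‖) / ln(‖r_7‖/‖r_6‖)
  = ln(2.06×10⁻³/1.31×10⁻²) / ln(1.31×10⁻²/5.31×10⁻²)
  = ln(0.157252) / ln(0.246704)
  = -1.84991 / -1.39957 ≈ 1.32177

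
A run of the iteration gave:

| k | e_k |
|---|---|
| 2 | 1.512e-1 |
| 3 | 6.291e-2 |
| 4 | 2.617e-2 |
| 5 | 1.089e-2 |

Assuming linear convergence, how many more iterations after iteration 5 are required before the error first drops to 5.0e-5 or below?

Rate ρ ≈ e_5/e_4 = 1.089e-2/2.617e-2 = 0.4161.
After j more steps, e_{5+j} ≈ 1.089e-2·ρ^j; need ρ^j ≤ 5.0e-5/1.089e-2 = 0.00459137.
j ≥ ln(0.00459137)/ln(0.4161) = -5.3836/-0.87683 = 6.140.
So 7 more iterations are needed.

7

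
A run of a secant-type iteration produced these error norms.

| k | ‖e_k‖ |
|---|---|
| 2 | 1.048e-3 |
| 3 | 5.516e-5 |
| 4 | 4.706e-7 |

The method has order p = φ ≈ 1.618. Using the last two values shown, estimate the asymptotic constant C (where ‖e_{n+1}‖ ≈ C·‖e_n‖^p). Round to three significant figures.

3.65

C ≈ ‖e_4‖ / ‖e_3‖^1.618
  = 4.706e-7 / (5.516e-5)^1.618
  = 4.706e-7 / 1.2881e-07 ≈ 3.6535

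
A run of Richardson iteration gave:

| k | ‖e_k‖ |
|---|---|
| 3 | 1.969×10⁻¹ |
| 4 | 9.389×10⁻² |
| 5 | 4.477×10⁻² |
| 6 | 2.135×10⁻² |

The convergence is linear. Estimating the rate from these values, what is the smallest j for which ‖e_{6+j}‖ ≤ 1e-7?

17

Rate ρ ≈ ‖e_6‖/‖e_5‖ = 2.135×10⁻²/4.477×10⁻² = 0.4769.
After j more steps, ‖e_{6+j}‖ ≈ 2.135×10⁻²·ρ^j; need ρ^j ≤ 1e-7/2.135×10⁻² = 4.68384e-06.
j ≥ ln(4.68384e-06)/ln(0.4769) = -12.2714/-0.74045 = 16.573.
So 17 more iterations are needed.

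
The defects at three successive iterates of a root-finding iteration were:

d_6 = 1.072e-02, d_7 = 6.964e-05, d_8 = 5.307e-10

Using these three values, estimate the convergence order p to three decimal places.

2.340

p ≈ ln(d_8/d_7) / ln(d_7/d_6)
  = ln(5.307e-10/6.964e-05) / ln(6.964e-05/1.072e-02)
  = ln(7.62062e-06) / ln(0.00649627)
  = -11.784653 / -5.036527 ≈ 2.339837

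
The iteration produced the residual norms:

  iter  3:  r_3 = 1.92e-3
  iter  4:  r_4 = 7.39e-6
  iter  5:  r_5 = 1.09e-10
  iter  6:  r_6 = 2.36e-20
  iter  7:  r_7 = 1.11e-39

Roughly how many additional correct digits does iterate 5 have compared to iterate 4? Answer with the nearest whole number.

Digits gained ≈ log₁₀(r_4/r_5) = log₁₀(7.39e-6/1.09e-10) = log₁₀(67798.2) ≈ 4.831.

5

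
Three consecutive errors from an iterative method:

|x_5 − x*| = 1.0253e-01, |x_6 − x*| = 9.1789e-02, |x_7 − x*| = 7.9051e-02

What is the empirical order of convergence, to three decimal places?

1.350

p ≈ ln(|x_7 − x*|/|x_6 − x*|) / ln(|x_6 − x*|/|x_5 − x*|)
  = ln(7.9051e-02/9.1789e-02) / ln(9.1789e-02/1.0253e-01)
  = ln(0.861225) / ln(0.89524)
  = -0.149399 / -0.110663 ≈ 1.350036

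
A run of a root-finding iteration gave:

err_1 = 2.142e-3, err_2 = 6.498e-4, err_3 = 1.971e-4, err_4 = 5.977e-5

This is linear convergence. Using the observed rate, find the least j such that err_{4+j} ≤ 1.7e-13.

Rate ρ ≈ err_4/err_3 = 5.977e-5/1.971e-4 = 0.3032.
After j more steps, err_{4+j} ≈ 5.977e-5·ρ^j; need ρ^j ≤ 1.7e-13/5.977e-5 = 2.84424e-09.
j ≥ ln(2.84424e-09)/ln(0.3032) = -19.6780/-1.19336 = 16.490.
So 17 more iterations are needed.

17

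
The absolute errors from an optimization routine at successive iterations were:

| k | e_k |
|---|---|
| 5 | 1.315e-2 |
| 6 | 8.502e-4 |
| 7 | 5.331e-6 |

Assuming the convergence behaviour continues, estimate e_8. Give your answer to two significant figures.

4.4e-10

First estimate the order: p ≈ ln(e_7/e_6) / ln(e_6/e_5) = ln(5.331e-6/8.502e-4)/ln(8.502e-4/1.315e-2) = ln(0.00627029)/ln(0.064654) ≈ 1.8519.
Then e_8 ≈ e_7·(e_7/e_6)^p = 5.331e-6·(0.00627029)^1.8519 = 5.331e-6·8.33292e-05 ≈ 4.442e-10.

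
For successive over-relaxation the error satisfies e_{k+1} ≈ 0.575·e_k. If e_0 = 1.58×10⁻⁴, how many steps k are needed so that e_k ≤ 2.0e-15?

46

After k steps, e_k ≈ 1.58×10⁻⁴·0.575^k.
Need 0.575^k ≤ 2.0e-15/1.58×10⁻⁴ = 1.26582e-11.
k ≥ ln(1.26582e-11)/ln(0.575) = -25.0927/-0.55339 = 45.344.
Smallest integer k = 46.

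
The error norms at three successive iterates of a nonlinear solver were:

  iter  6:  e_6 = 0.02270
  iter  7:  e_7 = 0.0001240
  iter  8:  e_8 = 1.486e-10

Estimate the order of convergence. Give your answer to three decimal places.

2.617

p ≈ ln(e_8/e_7) / ln(e_7/e_6)
  = ln(1.486e-10/0.0001240) / ln(0.0001240/0.02270)
  = ln(1.19839e-06) / ln(0.00546256)
  = -13.634532 / -5.209838 ≈ 2.617074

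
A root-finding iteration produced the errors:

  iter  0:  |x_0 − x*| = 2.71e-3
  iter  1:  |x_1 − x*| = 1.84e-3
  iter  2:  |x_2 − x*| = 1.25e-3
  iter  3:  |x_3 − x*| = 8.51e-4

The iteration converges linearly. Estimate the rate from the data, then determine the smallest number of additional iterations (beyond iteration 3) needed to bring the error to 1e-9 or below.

Rate ρ ≈ |x_3 − x*|/|x_2 − x*| = 8.51e-4/1.25e-3 = 0.6808.
After j more steps, |x_{3+j} − x*| ≈ 8.51e-4·ρ^j; need ρ^j ≤ 1e-9/8.51e-4 = 1.17509e-06.
j ≥ ln(1.17509e-06)/ln(0.6808) = -13.6542/-0.38449 = 35.512.
So 36 more iterations are needed.

36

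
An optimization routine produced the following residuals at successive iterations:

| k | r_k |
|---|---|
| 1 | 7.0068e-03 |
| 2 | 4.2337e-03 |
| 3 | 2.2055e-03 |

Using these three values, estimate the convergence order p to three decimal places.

1.294

p ≈ ln(r_3/r_2) / ln(r_2/r_1)
  = ln(2.2055e-03/4.2337e-03) / ln(4.2337e-03/7.0068e-03)
  = ln(0.520939) / ln(0.604227)
  = -0.652122 / -0.503805 ≈ 1.294394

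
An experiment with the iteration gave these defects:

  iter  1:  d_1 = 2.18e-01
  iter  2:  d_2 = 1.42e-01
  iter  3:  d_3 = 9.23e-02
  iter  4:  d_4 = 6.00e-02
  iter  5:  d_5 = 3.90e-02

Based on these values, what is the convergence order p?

1

Consecutive ratios: d_5/d_4 = 3.90e-02/6.00e-02 = 0.65, d_4/d_3 = 6.00e-02/9.23e-02 = 0.650054.
p ≈ ln(0.65)/ln(0.650054) = -0.4308/-0.4307 ≈ 1.00.
So the convergence is linear (order 1).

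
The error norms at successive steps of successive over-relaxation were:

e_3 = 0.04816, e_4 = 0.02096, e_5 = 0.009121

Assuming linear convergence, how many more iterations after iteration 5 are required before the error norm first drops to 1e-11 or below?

Rate ρ ≈ e_5/e_4 = 0.009121/0.02096 = 0.4352.
After j more steps, e_{5+j} ≈ 0.009121·ρ^j; need ρ^j ≤ 1e-11/0.009121 = 1.09637e-09.
j ≥ ln(1.09637e-09)/ln(0.4352) = -20.6313/-0.83195 = 24.799.
So 25 more iterations are needed.

25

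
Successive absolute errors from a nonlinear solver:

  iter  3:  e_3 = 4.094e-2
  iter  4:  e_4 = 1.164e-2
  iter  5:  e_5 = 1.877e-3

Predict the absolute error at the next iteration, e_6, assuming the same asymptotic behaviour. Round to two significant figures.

1.3e-4

First estimate the order: p ≈ ln(e_5/e_4) / ln(e_4/e_3) = ln(1.877e-3/1.164e-2)/ln(1.164e-2/4.094e-2) = ln(0.161254)/ln(0.284319) ≈ 1.4509.
Then e_6 ≈ e_5·(e_5/e_4)^p = 1.877e-3·(0.161254)^1.4509 = 1.877e-3·0.0708234 ≈ 0.0001329.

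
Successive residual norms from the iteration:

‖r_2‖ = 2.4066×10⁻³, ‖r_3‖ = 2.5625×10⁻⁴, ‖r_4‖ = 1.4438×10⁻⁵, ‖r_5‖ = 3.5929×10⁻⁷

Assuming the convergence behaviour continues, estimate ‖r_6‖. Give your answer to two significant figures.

3.1e-9

First estimate the order: p ≈ ln(‖r_5‖/‖r_4‖) / ln(‖r_4‖/‖r_3‖) = ln(3.5929×10⁻⁷/1.4438×10⁻⁵)/ln(1.4438×10⁻⁵/2.5625×10⁻⁴) = ln(0.024885)/ln(0.0563434) ≈ 1.2841.
Then ‖r_6‖ ≈ ‖r_5‖·(‖r_5‖/‖r_4‖)^p = 3.5929×10⁻⁷·(0.024885)^1.2841 = 3.5929×10⁻⁷·0.00871412 ≈ 3.131e-09.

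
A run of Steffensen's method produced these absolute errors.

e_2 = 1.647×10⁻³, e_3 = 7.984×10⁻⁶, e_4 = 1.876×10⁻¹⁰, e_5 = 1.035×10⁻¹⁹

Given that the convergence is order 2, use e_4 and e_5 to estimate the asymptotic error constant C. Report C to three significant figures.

C ≈ e_5 / e_4^2
  = 1.035×10⁻¹⁹ / (1.876×10⁻¹⁰)^2
  = 1.035×10⁻¹⁹ / 3.51938e-20 ≈ 2.9409

2.94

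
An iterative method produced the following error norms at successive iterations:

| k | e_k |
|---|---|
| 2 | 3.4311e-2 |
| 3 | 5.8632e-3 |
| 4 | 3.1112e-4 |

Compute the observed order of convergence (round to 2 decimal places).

1.66

p ≈ ln(e_4/e_3) / ln(e_3/e_2)
  = ln(3.1112e-4/5.8632e-3) / ln(5.8632e-3/3.4311e-2)
  = ln(0.0530632) / ln(0.170884)
  = -2.93627 / -1.76677 ≈ 1.66194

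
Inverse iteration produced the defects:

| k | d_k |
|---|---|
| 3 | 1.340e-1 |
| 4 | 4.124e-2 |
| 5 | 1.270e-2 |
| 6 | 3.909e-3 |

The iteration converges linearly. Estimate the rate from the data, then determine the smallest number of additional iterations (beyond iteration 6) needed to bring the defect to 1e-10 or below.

15

Rate ρ ≈ d_6/d_5 = 3.909e-3/1.270e-2 = 0.3078.
After j more steps, d_{6+j} ≈ 3.909e-3·ρ^j; need ρ^j ≤ 1e-10/3.909e-3 = 2.5582e-08.
j ≥ ln(2.5582e-08)/ln(0.3078) = -17.4814/-1.17831 = 14.836.
So 15 more iterations are needed.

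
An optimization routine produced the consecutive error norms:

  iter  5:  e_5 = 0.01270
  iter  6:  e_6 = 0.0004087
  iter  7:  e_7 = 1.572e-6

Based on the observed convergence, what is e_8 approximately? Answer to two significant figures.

First estimate the order: p ≈ ln(e_7/e_6) / ln(e_6/e_5) = ln(1.572e-6/0.0004087)/ln(0.0004087/0.01270) = ln(0.00384634)/ln(0.0321811) ≈ 1.6182.
Then e_8 ≈ e_7·(e_7/e_6)^p = 1.572e-6·(0.00384634)^1.6182 = 1.572e-6·0.00012363 ≈ 1.943e-10.

1.9e-10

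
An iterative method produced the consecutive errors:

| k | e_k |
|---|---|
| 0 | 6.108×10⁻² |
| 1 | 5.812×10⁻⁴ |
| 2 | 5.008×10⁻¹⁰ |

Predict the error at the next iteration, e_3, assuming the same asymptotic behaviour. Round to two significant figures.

3.2e-28

First estimate the order: p ≈ ln(e_2/e_1) / ln(e_1/e_0) = ln(5.008×10⁻¹⁰/5.812×10⁻⁴)/ln(5.812×10⁻⁴/6.108×10⁻²) = ln(8.61666e-07)/ln(0.00951539) ≈ 3.0000.
Then e_3 ≈ e_2·(e_2/e_1)^p = 5.008×10⁻¹⁰·(8.61666e-07)^3.0000 = 5.008×10⁻¹⁰·6.3976e-19 ≈ 3.204e-28.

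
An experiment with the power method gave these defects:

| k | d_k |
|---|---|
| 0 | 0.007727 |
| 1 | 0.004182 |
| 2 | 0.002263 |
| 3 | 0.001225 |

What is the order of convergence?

Consecutive ratios: d_3/d_2 = 0.001225/0.002263 = 0.541317, d_2/d_1 = 0.002263/0.004182 = 0.541129.
p ≈ ln(0.541317)/ln(0.541129) = -0.6138/-0.6141 ≈ 1.00.
So the convergence is linear (order 1).

1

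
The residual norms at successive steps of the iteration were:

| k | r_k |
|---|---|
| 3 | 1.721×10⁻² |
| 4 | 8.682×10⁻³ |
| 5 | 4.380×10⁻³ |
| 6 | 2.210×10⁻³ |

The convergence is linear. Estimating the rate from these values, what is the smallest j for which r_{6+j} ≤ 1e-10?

Rate ρ ≈ r_6/r_5 = 2.210×10⁻³/4.380×10⁻³ = 0.5046.
After j more steps, r_{6+j} ≈ 2.210×10⁻³·ρ^j; need ρ^j ≤ 1e-10/2.210×10⁻³ = 4.52489e-08.
j ≥ ln(4.52489e-08)/ln(0.5046) = -16.9111/-0.68399 = 24.724.
So 25 more iterations are needed.

25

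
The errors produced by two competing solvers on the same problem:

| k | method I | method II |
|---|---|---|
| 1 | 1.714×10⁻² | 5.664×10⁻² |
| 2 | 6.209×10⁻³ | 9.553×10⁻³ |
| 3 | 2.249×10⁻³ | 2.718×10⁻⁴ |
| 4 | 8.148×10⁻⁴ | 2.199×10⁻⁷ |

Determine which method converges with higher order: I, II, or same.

Method I: p ≈ ln(8.148×10⁻⁴/2.249×10⁻³)/ln(2.249×10⁻³/6.209×10⁻³) ≈ 1.00.
Method II: p ≈ ln(2.199×10⁻⁷/2.718×10⁻⁴)/ln(2.718×10⁻⁴/9.553×10⁻³) ≈ 2.00.
Method II has the higher order (≈2.0 vs ≈1.0).

II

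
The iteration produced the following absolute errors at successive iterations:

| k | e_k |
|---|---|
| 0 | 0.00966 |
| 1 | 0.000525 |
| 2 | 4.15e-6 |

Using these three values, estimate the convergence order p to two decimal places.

1.66

p ≈ ln(e_2/e_1) / ln(e_1/e_0)
  = ln(4.15e-6/0.000525) / ln(0.000525/0.00966)
  = ln(0.00790476) / ln(0.0543478)
  = -4.84029 / -2.91235 ≈ 1.66199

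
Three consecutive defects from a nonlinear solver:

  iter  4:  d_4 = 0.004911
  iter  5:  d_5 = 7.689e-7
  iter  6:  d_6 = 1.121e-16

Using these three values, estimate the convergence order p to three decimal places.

p ≈ ln(d_6/d_5) / ln(d_5/d_4)
  = ln(1.121e-16/7.689e-7) / ln(7.689e-7/0.004911)
  = ln(1.45793e-10) / ln(0.000156567)
  = -22.648833 / -8.762027 ≈ 2.584885

2.585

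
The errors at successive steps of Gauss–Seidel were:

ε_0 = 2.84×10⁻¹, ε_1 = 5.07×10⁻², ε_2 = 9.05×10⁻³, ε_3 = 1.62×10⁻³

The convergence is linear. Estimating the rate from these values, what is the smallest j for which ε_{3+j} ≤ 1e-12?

Rate ρ ≈ ε_3/ε_2 = 1.62×10⁻³/9.05×10⁻³ = 0.1790.
After j more steps, ε_{3+j} ≈ 1.62×10⁻³·ρ^j; need ρ^j ≤ 1e-12/1.62×10⁻³ = 6.17284e-10.
j ≥ ln(6.17284e-10)/ln(0.1790) = -21.2057/-1.72037 = 12.326.
So 13 more iterations are needed.

13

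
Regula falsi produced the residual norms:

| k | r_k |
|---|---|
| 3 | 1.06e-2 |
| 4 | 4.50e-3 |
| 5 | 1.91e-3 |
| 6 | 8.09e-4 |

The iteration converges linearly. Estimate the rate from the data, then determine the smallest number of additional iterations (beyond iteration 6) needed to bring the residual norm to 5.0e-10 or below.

17

Rate ρ ≈ r_6/r_5 = 8.09e-4/1.91e-3 = 0.4236.
After j more steps, r_{6+j} ≈ 8.09e-4·ρ^j; need ρ^j ≤ 5.0e-10/8.09e-4 = 6.18047e-07.
j ≥ ln(6.18047e-07)/ln(0.4236) = -14.2967/-0.85897 = 16.644.
So 17 more iterations are needed.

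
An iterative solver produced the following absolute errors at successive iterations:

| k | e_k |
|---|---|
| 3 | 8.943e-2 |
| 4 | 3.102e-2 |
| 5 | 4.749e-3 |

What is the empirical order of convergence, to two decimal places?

p ≈ ln(e_5/e_4) / ln(e_4/e_3)
  = ln(4.749e-3/3.102e-2) / ln(3.102e-2/8.943e-2)
  = ln(0.153095) / ln(0.346863)
  = -1.87670 / -1.05883 ≈ 1.77243

1.77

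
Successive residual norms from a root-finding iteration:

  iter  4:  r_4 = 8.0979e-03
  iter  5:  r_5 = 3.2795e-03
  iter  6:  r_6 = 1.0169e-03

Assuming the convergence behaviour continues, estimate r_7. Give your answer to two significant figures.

First estimate the order: p ≈ ln(r_6/r_5) / ln(r_5/r_4) = ln(1.0169e-03/3.2795e-03)/ln(3.2795e-03/8.0979e-03) = ln(0.310078)/ln(0.404982) ≈ 1.2954.
Then r_7 ≈ r_6·(r_6/r_5)^p = 1.0169e-03·(0.310078)^1.2954 = 1.0169e-03·0.219408 ≈ 0.0002231.

2.2e-4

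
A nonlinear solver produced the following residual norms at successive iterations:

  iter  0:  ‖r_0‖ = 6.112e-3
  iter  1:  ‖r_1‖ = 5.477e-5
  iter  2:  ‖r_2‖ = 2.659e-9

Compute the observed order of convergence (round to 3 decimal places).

2.107

p ≈ ln(‖r_2‖/‖r_1‖) / ln(‖r_1‖/‖r_0‖)
  = ln(2.659e-9/5.477e-5) / ln(5.477e-5/6.112e-3)
  = ln(4.85485e-05) / ln(0.00896106)
  = -9.932947 / -4.714867 ≈ 2.106729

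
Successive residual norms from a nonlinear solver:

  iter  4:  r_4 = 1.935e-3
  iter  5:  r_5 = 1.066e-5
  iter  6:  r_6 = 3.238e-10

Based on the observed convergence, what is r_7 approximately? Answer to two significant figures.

3.0e-19

First estimate the order: p ≈ ln(r_6/r_5) / ln(r_5/r_4) = ln(3.238e-10/1.066e-5)/ln(1.066e-5/1.935e-3) = ln(3.03752e-05)/ln(0.00550904) ≈ 1.9998.
Then r_7 ≈ r_6·(r_6/r_5)^p = 3.238e-10·(3.03752e-05)^1.9998 = 3.238e-10·9.24574e-10 ≈ 2.994e-19.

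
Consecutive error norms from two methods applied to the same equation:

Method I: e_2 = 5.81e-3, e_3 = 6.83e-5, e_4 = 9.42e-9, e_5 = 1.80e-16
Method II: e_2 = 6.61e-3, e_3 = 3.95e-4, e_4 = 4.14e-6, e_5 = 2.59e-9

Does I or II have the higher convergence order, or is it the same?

Method I: p ≈ ln(1.80e-16/9.42e-9)/ln(9.42e-9/6.83e-5) ≈ 2.00.
Method II: p ≈ ln(2.59e-9/4.14e-6)/ln(4.14e-6/3.95e-4) ≈ 1.62.
Method I has the higher order (≈2.0 vs ≈1.6).

I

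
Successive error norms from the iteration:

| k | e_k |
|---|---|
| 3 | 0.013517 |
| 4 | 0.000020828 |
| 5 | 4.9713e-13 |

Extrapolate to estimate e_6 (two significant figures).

1.1e-33

First estimate the order: p ≈ ln(e_5/e_4) / ln(e_4/e_3) = ln(4.9713e-13/0.000020828)/ln(0.000020828/0.013517) = ln(2.38684e-08)/ln(0.00154087) ≈ 2.7104.
Then e_6 ≈ e_5·(e_5/e_4)^p = 4.9713e-13·(2.38684e-08)^2.7104 = 4.9713e-13·2.19206e-21 ≈ 1.09e-33.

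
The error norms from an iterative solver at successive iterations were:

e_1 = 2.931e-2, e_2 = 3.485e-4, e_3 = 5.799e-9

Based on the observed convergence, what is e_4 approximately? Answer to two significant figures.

First estimate the order: p ≈ ln(e_3/e_2) / ln(e_2/e_1) = ln(5.799e-9/3.485e-4)/ln(3.485e-4/2.931e-2) = ln(1.66399e-05)/ln(0.0118901) ≈ 2.4828.
Then e_4 ≈ e_3·(e_3/e_2)^p = 5.799e-9·(1.66399e-05)^2.4828 = 5.799e-9·1.36481e-12 ≈ 7.915e-21.

7.9e-21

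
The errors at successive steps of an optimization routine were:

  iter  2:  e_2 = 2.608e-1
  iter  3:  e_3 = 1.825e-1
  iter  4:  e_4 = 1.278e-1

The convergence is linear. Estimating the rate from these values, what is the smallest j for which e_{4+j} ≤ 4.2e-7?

Rate ρ ≈ e_4/e_3 = 1.278e-1/1.825e-1 = 0.7003.
After j more steps, e_{4+j} ≈ 1.278e-1·ρ^j; need ρ^j ≤ 4.2e-7/1.278e-1 = 3.28638e-06.
j ≥ ln(3.28638e-06)/ln(0.7003) = -12.6257/-0.35625 = 35.441.
So 36 more iterations are needed.

36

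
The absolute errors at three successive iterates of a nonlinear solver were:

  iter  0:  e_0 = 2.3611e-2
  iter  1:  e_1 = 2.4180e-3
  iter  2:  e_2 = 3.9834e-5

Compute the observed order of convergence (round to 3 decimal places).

p ≈ ln(e_2/e_1) / ln(e_1/e_0)
  = ln(3.9834e-5/2.4180e-3) / ln(2.4180e-3/2.3611e-2)
  = ln(0.0164739) / ln(0.10241)
  = -4.105978 / -2.278771 ≈ 1.801839

1.802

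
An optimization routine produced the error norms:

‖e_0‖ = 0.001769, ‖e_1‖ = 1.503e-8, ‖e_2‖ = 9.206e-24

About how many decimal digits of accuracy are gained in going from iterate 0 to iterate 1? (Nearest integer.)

5

Digits gained ≈ log₁₀(‖e_0‖/‖e_1‖) = log₁₀(0.001769/1.503e-8) = log₁₀(117698) ≈ 5.071.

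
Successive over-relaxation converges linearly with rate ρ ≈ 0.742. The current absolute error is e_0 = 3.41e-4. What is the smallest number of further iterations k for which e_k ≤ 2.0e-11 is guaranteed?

56

After k steps, e_k ≈ 3.41e-4·0.742^k.
Need 0.742^k ≤ 2.0e-11/3.41e-4 = 5.8651e-08.
k ≥ ln(5.8651e-08)/ln(0.742) = -16.6517/-0.29841 = 55.801.
Smallest integer k = 56.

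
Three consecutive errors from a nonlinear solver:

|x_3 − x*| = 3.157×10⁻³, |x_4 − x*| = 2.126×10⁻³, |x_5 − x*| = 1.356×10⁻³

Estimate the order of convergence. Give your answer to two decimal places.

p ≈ ln(|x_5 − x*|/|x_4 − x*|) / ln(|x_4 − x*|/|x_3 − x*|)
  = ln(1.356×10⁻³/2.126×10⁻³) / ln(2.126×10⁻³/3.157×10⁻³)
  = ln(0.637817) / ln(0.673424)
  = -0.44970 / -0.39538 ≈ 1.13739

1.14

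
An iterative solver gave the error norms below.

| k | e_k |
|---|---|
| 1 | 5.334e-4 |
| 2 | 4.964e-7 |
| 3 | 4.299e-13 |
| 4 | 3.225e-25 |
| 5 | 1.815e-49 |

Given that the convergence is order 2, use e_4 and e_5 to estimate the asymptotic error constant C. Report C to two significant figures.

1.7

C ≈ e_5 / e_4^2
  = 1.815e-49 / (3.225e-25)^2
  = 1.815e-49 / 1.04006e-49 ≈ 1.7451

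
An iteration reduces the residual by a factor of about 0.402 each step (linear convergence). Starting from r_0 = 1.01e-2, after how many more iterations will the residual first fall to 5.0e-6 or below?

After k steps, r_k ≈ 1.01e-2·0.402^k.
Need 0.402^k ≤ 5.0e-6/1.01e-2 = 0.00049505.
k ≥ ln(0.00049505)/ln(0.402) = -7.6109/-0.91130 = 8.352.
Smallest integer k = 9.

9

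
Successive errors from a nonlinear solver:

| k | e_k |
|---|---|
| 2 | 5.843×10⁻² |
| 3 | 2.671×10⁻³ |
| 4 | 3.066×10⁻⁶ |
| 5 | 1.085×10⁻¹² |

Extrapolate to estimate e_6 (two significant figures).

7.6e-27

First estimate the order: p ≈ ln(e_5/e_4) / ln(e_4/e_3) = ln(1.085×10⁻¹²/3.066×10⁻⁶)/ln(3.066×10⁻⁶/2.671×10⁻³) = ln(3.53881e-07)/ln(0.00114788) ≈ 2.1942.
Then e_6 ≈ e_5·(e_5/e_4)^p = 1.085×10⁻¹²·(3.53881e-07)^2.1942 = 1.085×10⁻¹²·6.99685e-15 ≈ 7.592e-27.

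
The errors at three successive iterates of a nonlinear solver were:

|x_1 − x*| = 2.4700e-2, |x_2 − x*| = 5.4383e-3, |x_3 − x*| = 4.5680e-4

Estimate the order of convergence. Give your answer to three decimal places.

p ≈ ln(|x_3 − x*|/|x_2 − x*|) / ln(|x_2 − x*|/|x_1 − x*|)
  = ln(4.5680e-4/5.4383e-3) / ln(5.4383e-3/2.4700e-2)
  = ln(0.0839968) / ln(0.220174)
  = -2.476977 / -1.513337 ≈ 1.636765

1.637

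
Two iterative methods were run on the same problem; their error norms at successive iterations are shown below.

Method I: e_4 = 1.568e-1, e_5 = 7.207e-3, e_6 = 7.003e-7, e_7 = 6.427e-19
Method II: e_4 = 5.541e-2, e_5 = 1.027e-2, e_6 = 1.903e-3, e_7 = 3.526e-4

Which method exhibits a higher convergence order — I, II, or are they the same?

I

Method I: p ≈ ln(6.427e-19/7.003e-7)/ln(7.003e-7/7.207e-3) ≈ 3.00.
Method II: p ≈ ln(3.526e-4/1.903e-3)/ln(1.903e-3/1.027e-2) ≈ 1.00.
Method I has the higher order (≈3.0 vs ≈1.0).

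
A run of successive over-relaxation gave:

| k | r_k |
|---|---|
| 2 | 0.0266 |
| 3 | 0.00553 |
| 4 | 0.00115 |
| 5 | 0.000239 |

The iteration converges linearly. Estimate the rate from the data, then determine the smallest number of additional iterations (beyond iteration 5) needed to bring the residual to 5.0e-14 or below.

15

Rate ρ ≈ r_5/r_4 = 0.000239/0.00115 = 0.2078.
After j more steps, r_{5+j} ≈ 0.000239·ρ^j; need ρ^j ≤ 5.0e-14/0.000239 = 2.09205e-10.
j ≥ ln(2.09205e-10)/ln(0.2078) = -22.2877/-1.57118 = 14.185.
So 15 more iterations are needed.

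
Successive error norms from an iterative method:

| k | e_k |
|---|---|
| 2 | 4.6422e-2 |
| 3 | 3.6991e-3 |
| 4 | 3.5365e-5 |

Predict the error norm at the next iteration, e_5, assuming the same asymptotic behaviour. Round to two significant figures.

6.9e-9

First estimate the order: p ≈ ln(e_4/e_3) / ln(e_3/e_2) = ln(3.5365e-5/3.6991e-3)/ln(3.6991e-3/4.6422e-2) = ln(0.00956043)/ln(0.0796842) ≈ 1.8382.
Then e_5 ≈ e_4·(e_4/e_3)^p = 3.5365e-5·(0.00956043)^1.8382 = 3.5365e-5·0.000193961 ≈ 6.859e-09.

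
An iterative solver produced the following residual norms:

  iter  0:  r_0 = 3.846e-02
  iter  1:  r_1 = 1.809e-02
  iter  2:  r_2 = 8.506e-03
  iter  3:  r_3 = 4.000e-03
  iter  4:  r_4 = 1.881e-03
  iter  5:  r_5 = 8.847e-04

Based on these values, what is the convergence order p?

1

Consecutive ratios: r_5/r_4 = 8.847e-04/1.881e-03 = 0.470335, r_4/r_3 = 1.881e-03/4.000e-03 = 0.47025.
p ≈ ln(0.470335)/ln(0.47025) = -0.7543/-0.7545 ≈ 1.00.
So the convergence is linear (order 1).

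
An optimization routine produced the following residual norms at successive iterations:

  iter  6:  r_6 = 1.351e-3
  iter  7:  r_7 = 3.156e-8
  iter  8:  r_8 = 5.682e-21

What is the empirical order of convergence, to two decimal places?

p ≈ ln(r_8/r_7) / ln(r_7/r_6)
  = ln(5.682e-21/3.156e-8) / ln(3.156e-8/1.351e-3)
  = ln(1.80038e-13) / ln(2.33605e-05)
  = -29.34561 / -10.66446 ≈ 2.75172

2.75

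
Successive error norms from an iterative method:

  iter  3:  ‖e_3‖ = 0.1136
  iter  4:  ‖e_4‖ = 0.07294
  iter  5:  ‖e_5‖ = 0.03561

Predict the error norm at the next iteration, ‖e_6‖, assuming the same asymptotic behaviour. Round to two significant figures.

1.1e-2

First estimate the order: p ≈ ln(‖e_5‖/‖e_4‖) / ln(‖e_4‖/‖e_3‖) = ln(0.03561/0.07294)/ln(0.07294/0.1136) = ln(0.488209)/ln(0.642077) ≈ 1.6184.
Then ‖e_6‖ ≈ ‖e_5‖·(‖e_5‖/‖e_4‖)^p = 0.03561·(0.488209)^1.6184 = 0.03561·0.313357 ≈ 0.01116.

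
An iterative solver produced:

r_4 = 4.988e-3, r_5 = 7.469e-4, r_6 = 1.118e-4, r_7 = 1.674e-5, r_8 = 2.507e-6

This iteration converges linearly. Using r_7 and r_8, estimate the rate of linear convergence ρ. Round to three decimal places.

0.150

ρ ≈ r_8/r_7 = 2.507e-6/1.674e-5 = 0.14976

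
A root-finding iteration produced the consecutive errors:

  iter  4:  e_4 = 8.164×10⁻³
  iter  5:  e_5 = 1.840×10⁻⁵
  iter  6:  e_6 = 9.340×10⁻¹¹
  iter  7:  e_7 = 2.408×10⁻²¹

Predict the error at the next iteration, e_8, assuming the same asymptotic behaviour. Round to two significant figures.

First estimate the order: p ≈ ln(e_7/e_6) / ln(e_6/e_5) = ln(2.408×10⁻²¹/9.340×10⁻¹¹)/ln(9.340×10⁻¹¹/1.840×10⁻⁵) = ln(2.57816e-11)/ln(5.07609e-06) ≈ 2.0000.
Then e_8 ≈ e_7·(e_7/e_6)^p = 2.408×10⁻²¹·(2.57816e-11)^2.0000 = 2.408×10⁻²¹·6.64691e-22 ≈ 1.601e-42.

1.6e-42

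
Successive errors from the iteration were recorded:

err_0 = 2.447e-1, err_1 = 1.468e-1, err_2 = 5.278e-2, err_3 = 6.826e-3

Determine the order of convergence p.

Consecutive ratios: err_3/err_2 = 6.826e-3/5.278e-2 = 0.129329, err_2/err_1 = 5.278e-2/1.468e-1 = 0.359537.
p ≈ ln(0.129329)/ln(0.359537) = -2.0454/-1.0229 ≈ 2.00.
So the convergence is quadratic (order 2).

2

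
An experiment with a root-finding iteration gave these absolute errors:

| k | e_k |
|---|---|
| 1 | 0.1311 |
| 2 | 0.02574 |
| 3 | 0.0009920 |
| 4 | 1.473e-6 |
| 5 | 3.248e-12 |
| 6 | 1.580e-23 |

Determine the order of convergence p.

Consecutive ratios: e_6/e_5 = 1.580e-23/3.248e-12 = 4.86453e-12, e_5/e_4 = 3.248e-12/1.473e-6 = 2.20502e-06.
p ≈ ln(4.86453e-12)/ln(2.20502e-06) = -26.0491/-13.0248 ≈ 2.00.
So the convergence is quadratic (order 2).

2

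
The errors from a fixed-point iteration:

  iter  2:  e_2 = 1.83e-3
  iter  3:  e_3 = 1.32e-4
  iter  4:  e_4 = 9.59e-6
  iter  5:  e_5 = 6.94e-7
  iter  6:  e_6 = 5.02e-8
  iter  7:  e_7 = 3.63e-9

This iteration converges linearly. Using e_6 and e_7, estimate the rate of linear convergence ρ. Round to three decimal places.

ρ ≈ e_7/e_6 = 3.63e-9/5.02e-8 = 0.07231

0.072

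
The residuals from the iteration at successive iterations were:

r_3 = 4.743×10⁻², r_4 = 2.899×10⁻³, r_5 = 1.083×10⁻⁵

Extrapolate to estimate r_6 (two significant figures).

First estimate the order: p ≈ ln(r_5/r_4) / ln(r_4/r_3) = ln(1.083×10⁻⁵/2.899×10⁻³)/ln(2.899×10⁻³/4.743×10⁻²) = ln(0.00373577)/ln(0.0611217) ≈ 2.0000.
Then r_6 ≈ r_5·(r_5/r_4)^p = 1.083×10⁻⁵·(0.00373577)^2.0000 = 1.083×10⁻⁵·1.3956e-05 ≈ 1.511e-10.

1.5e-10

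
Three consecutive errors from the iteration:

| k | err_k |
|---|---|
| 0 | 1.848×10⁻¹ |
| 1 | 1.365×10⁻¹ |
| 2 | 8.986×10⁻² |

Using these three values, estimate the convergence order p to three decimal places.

p ≈ ln(err_2/err_1) / ln(err_1/err_0)
  = ln(8.986×10⁻²/1.365×10⁻¹) / ln(1.365×10⁻¹/1.848×10⁻¹)
  = ln(0.658315) / ln(0.738636)
  = -0.418072 / -0.302950 ≈ 1.380003

1.380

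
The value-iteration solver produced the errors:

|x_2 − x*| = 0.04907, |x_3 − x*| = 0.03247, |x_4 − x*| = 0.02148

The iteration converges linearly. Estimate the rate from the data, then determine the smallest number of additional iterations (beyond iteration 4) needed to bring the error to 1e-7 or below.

30

Rate ρ ≈ |x_4 − x*|/|x_3 − x*| = 0.02148/0.03247 = 0.6615.
After j more steps, |x_{4+j} − x*| ≈ 0.02148·ρ^j; need ρ^j ≤ 1e-7/0.02148 = 4.65549e-06.
j ≥ ln(4.65549e-06)/ln(0.6615) = -12.2775/-0.41325 = 29.710.
So 30 more iterations are needed.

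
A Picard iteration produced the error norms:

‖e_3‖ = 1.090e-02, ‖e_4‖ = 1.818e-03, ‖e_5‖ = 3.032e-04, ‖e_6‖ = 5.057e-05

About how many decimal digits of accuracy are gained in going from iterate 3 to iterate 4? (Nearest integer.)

1

Digits gained ≈ log₁₀(‖e_3‖/‖e_4‖) = log₁₀(1.090e-02/1.818e-03) = log₁₀(5.9956) ≈ 0.778.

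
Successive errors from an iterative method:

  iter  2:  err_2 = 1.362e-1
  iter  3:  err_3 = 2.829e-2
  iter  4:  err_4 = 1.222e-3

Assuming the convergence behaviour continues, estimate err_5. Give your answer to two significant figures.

First estimate the order: p ≈ ln(err_4/err_3) / ln(err_3/err_2) = ln(1.222e-3/2.829e-2)/ln(2.829e-2/1.362e-1) = ln(0.0431955)/ln(0.207709) ≈ 1.9992.
Then err_5 ≈ err_4·(err_4/err_3)^p = 1.222e-3·(0.0431955)^1.9992 = 1.222e-3·0.00187055 ≈ 2.286e-06.

2.3e-6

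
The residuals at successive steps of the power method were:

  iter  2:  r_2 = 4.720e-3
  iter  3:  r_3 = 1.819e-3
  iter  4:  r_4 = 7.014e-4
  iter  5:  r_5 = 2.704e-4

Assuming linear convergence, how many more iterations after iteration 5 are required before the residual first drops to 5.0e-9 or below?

Rate ρ ≈ r_5/r_4 = 2.704e-4/7.014e-4 = 0.3855.
After j more steps, r_{5+j} ≈ 2.704e-4·ρ^j; need ρ^j ≤ 5.0e-9/2.704e-4 = 1.84911e-05.
j ≥ ln(1.84911e-05)/ln(0.3855) = -10.8982/-0.95321 = 11.433.
So 12 more iterations are needed.

12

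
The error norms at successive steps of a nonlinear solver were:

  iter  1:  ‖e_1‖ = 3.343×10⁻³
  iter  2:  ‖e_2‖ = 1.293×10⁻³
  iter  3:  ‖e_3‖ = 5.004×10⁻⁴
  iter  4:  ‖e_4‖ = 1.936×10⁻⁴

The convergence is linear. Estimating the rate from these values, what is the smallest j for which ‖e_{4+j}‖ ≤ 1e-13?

23

Rate ρ ≈ ‖e_4‖/‖e_3‖ = 1.936×10⁻⁴/5.004×10⁻⁴ = 0.3869.
After j more steps, ‖e_{4+j}‖ ≈ 1.936×10⁻⁴·ρ^j; need ρ^j ≤ 1e-13/1.936×10⁻⁴ = 5.16529e-10.
j ≥ ln(5.16529e-10)/ln(0.3869) = -21.3839/-0.94959 = 22.519.
So 23 more iterations are needed.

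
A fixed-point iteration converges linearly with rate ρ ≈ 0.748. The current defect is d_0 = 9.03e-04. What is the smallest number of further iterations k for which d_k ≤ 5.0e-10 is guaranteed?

After k steps, d_k ≈ 9.03e-04·0.748^k.
Need 0.748^k ≤ 5.0e-10/9.03e-04 = 5.5371e-07.
k ≥ ln(5.5371e-07)/ln(0.748) = -14.4066/-0.29035 = 49.618.
Smallest integer k = 50.

50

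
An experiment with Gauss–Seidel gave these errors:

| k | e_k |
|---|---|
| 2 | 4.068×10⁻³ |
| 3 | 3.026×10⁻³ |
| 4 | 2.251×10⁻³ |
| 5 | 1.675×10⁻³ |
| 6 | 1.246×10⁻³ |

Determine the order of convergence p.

Consecutive ratios: e_6/e_5 = 1.246×10⁻³/1.675×10⁻³ = 0.743881, e_5/e_4 = 1.675×10⁻³/2.251×10⁻³ = 0.744114.
p ≈ ln(0.743881)/ln(0.744114) = -0.2959/-0.2956 ≈ 1.00.
So the convergence is linear (order 1).

1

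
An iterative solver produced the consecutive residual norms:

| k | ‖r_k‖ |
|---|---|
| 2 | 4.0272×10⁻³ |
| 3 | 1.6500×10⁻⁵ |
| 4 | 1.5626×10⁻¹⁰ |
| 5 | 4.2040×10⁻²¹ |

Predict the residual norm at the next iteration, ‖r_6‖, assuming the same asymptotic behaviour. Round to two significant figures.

First estimate the order: p ≈ ln(‖r_5‖/‖r_4‖) / ln(‖r_4‖/‖r_3‖) = ln(4.2040×10⁻²¹/1.5626×10⁻¹⁰)/ln(1.5626×10⁻¹⁰/1.6500×10⁻⁵) = ln(2.69039e-11)/ln(9.4703e-06) ≈ 2.1041.
Then ‖r_6‖ ≈ ‖r_5‖·(‖r_5‖/‖r_4‖)^p = 4.2040×10⁻²¹·(2.69039e-11)^2.1041 = 4.2040×10⁻²¹·5.74479e-23 ≈ 2.415e-43.

2.4e-43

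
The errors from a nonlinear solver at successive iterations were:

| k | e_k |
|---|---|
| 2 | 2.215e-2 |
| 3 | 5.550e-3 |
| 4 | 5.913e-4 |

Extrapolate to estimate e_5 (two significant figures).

First estimate the order: p ≈ ln(e_4/e_3) / ln(e_3/e_2) = ln(5.913e-4/5.550e-3)/ln(5.550e-3/2.215e-2) = ln(0.106541)/ln(0.250564) ≈ 1.6179.
Then e_5 ≈ e_4·(e_4/e_3)^p = 5.913e-4·(0.106541)^1.6179 = 5.913e-4·0.0267066 ≈ 1.579e-05.

1.6e-5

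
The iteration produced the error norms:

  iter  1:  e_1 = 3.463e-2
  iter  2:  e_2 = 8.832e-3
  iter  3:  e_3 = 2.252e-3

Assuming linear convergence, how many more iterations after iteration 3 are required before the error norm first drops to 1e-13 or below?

18

Rate ρ ≈ e_3/e_2 = 2.252e-3/8.832e-3 = 0.2550.
After j more steps, e_{3+j} ≈ 2.252e-3·ρ^j; need ρ^j ≤ 1e-13/2.252e-3 = 4.4405e-11.
j ≥ ln(4.4405e-11)/ln(0.2550) = -23.8377/-1.36649 = 17.444.
So 18 more iterations are needed.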